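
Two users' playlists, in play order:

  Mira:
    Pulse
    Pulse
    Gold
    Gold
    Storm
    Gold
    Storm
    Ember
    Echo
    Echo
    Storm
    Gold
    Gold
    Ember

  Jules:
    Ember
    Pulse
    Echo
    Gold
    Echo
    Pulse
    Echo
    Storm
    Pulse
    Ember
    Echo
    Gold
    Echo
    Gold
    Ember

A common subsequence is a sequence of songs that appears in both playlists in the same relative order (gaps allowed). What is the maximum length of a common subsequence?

Taking Pulse at Mira[1]=Jules[2] → Pulse at Mira[2]=Jules[6] → Storm at Mira[5]=Jules[8] → Ember at Mira[8]=Jules[10] → Echo at Mira[9]=Jules[11] → Echo at Mira[10]=Jules[13] → Gold at Mira[13]=Jules[14] → Ember at Mira[14]=Jules[15] gives a common subsequence of length 8. The LCS DP gives dp[14][15] = 8, so this is optimal.

8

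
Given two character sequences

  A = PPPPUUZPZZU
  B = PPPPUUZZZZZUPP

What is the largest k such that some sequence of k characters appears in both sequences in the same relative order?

One common subsequence of length 10: P at A[1]=B[1] → P at A[2]=B[2] → P at A[3]=B[3] → P at A[4]=B[4] → U at A[5]=B[5] → U at A[6]=B[6] → Z at A[7]=B[9] → Z at A[9]=B[10] → Z at A[10]=B[11] → U at A[11]=B[12], and the DP table's final entry dp[11][14] is also 10, so no common subsequence is longer.

10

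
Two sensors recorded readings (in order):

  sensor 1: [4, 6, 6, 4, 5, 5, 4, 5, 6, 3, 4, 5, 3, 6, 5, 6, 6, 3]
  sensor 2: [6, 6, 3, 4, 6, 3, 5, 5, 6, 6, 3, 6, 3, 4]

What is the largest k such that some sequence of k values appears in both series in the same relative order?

Taking 6 [2,1], 6 [3,2], 4 [7,4], 6 [9,5], 3 [10,6], 5 [12,8], 6 [14,9], 6 [16,10], 6 [17,12], 3 [18,13] gives a common subsequence of length 10. Since dp[18][14] = 10, nothing longer is possible.

10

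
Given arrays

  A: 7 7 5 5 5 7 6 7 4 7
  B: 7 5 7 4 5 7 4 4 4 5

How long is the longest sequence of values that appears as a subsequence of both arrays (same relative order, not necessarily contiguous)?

Match 7 at A[1]=B[1]; then 7 at A[2]=B[3]; then 5 at A[5]=B[5]; then 7 at A[6]=B[6]; then 4 at A[9]=B[9] — 5 values in the same relative order in both. Since dp[10][10] = 5, nothing longer is possible.

5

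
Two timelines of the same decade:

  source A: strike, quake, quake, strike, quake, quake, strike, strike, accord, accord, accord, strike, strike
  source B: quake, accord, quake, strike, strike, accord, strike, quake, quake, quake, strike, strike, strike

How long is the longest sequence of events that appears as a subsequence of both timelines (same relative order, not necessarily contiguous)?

8

Taking quake (source A #2, source B #1); then quake (source A #3, source B #3); then strike (source A #4, source B #7); then quake (source A #5, source B #9); then quake (source A #6, source B #10); then strike (source A #8, source B #11); then strike (source A #12, source B #12); then strike (source A #13, source B #13) gives a common subsequence of length 8. dp[13][13] = 8 confirms this is the maximum.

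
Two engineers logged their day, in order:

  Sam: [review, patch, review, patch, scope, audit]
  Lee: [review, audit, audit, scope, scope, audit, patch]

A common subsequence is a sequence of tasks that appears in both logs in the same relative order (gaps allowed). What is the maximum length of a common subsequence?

Taking review at Sam[1]=Lee[1], then scope at Sam[5]=Lee[5], then audit at Sam[6]=Lee[6] gives a common subsequence of length 3. Since dp[6][7] = 3, nothing longer is possible.

3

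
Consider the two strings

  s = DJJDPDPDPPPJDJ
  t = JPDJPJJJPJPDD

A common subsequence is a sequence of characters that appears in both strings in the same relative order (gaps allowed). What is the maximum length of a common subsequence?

Match D (s #1, t #3), J (s #2, t #7), J (s #3, t #8), P (s #5, t #9), P (s #7, t #11), D (s #8, t #12), D (s #13, t #13) — 7 characters in the same relative order in both. Since dp[14][13] = 7, nothing longer is possible.

7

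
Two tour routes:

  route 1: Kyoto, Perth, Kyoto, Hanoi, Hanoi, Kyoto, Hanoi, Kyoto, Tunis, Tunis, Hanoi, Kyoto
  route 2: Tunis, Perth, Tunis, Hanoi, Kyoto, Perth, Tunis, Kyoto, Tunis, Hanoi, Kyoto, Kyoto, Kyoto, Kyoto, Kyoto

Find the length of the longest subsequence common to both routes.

7

One common subsequence of length 7: Kyoto [1,5]; then Perth [2,6]; then Kyoto [3,8]; then Hanoi [4,10]; then Kyoto [6,13]; then Kyoto [8,14]; then Kyoto [12,15], and the DP table's final entry dp[12][15] is also 7, so no common subsequence is longer.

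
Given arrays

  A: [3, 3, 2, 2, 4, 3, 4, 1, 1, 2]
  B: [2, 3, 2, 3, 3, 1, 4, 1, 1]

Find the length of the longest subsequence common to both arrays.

6

Match 3 (A #1, B #2), then 3 (A #2, B #4), then 3 (A #6, B #5), then 4 (A #7, B #7), then 1 (A #8, B #8), then 1 (A #9, B #9) — 6 values in the same relative order in both. The LCS DP gives dp[10][9] = 6, so this is optimal.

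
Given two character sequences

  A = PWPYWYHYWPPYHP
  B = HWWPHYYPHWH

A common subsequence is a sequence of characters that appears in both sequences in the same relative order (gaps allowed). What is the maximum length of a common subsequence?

Match W (A #2, B #3); then P (A #3, B #4); then Y (A #4, B #6); then Y (A #6, B #7); then H (A #7, B #9); then W (A #9, B #10); then H (A #13, B #11) — 7 characters in the same relative order in both. Since dp[14][11] = 7, nothing longer is possible.

7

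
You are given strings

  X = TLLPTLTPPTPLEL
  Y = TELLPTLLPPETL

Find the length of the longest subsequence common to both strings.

Pick T [1,1] → L [2,3] → L [3,4] → P [4,5] → T [5,6] → L [6,8] → P [8,9] → P [9,10] → T [10,12] → L [14,13]; all 10 characters appear in both, in order, and the DP table's final entry dp[14][13] is also 10, so no common subsequence is longer.

10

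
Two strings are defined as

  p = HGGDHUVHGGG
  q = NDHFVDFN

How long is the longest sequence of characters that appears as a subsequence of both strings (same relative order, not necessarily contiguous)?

3

One common subsequence of length 3: D at p[4]=q[2], H at p[5]=q[3], V at p[7]=q[5]. dp[11][8] = 3 confirms this is the maximum.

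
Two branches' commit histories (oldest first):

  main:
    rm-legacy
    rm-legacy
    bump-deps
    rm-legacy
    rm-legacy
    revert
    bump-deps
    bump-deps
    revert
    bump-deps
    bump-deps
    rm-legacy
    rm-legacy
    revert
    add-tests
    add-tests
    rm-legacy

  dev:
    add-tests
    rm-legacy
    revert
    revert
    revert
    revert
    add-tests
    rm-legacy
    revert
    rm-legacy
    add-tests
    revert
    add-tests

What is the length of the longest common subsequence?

7

One common subsequence of length 7: rm-legacy [1,2], then revert [6,5], then revert [9,6], then rm-legacy [12,8], then rm-legacy [13,10], then revert [14,12], then add-tests [16,13], and the DP table's final entry dp[17][13] is also 7, so no common subsequence is longer.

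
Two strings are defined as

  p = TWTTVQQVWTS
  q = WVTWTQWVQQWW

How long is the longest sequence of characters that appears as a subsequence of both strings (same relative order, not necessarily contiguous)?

Let dp[i][j] be the LCS length of the first i characters of p and the first j characters of q. dp[i][j] = dp[i-1][j-1]+1 when the i-th and j-th characters match, else max(dp[i-1][j], dp[i][j-1]).
    ·  W  V  T  W  T  Q  W  V  Q  Q  W  W
 ·  0  0  0  0  0  0  0  0  0  0  0  0  0
 T  0  0  0  1  1  1  1  1  1  1  1  1  1
 W  0  1  1  1  2  2  2  2  2  2  2  2  2
 T  0  1  1  2  2  3  3  3  3  3  3  3  3
 T  0  1  1  2  2  3  3  3  3  3  3  3  3
 V  0  1  2  2  2  3  3  3  4  4  4  4  4
 Q  0  1  2  2  2  3  4  4  4  5  5  5  5
 Q  0  1  2  2  2  3  4  4  4  5  6  6  6
 V  0  1  2  2  2  3  4  4  5  5  6  6  6
 W  0  1  2  2  3  3  4  5  5  5  6  7  7
 T  0  1  2  3  3  4  4  5  5  5  6  7  7
 S  0  1  2  3  3  4  4  5  5  5  6  7  7
dp[11][12] = 7. One LCS (by backtracking along matches): TWTVQQW.

7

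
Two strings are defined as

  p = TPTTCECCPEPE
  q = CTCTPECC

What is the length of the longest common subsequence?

Match T at p[1]=q[4]; then P at p[2]=q[5]; then E at p[6]=q[6]; then C at p[7]=q[7]; then C at p[8]=q[8] — 5 characters in the same relative order in both. The LCS DP gives dp[12][8] = 5, so this is optimal.

5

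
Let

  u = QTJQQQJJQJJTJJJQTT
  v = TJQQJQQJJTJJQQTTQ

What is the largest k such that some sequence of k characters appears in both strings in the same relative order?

14

Pick T (u #2, v #1); then J (u #3, v #2); then Q (u #4, v #3); then Q (u #5, v #4); then Q (u #6, v #6); then Q (u #9, v #7); then J (u #10, v #8); then J (u #11, v #9); then T (u #12, v #10); then J (u #13, v #11); then J (u #14, v #12); then Q (u #16, v #14); then T (u #17, v #15); then T (u #18, v #16); all 14 characters appear in both, in order. dp[18][17] = 14 confirms this is the maximum.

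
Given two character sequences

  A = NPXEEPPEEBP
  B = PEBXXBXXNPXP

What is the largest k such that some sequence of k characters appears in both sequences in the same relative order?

One common subsequence of length 4: N at A[1]=B[9], P at A[2]=B[10], X at A[3]=B[11], P at A[11]=B[12]. The LCS DP gives dp[11][12] = 4, so this is optimal.

4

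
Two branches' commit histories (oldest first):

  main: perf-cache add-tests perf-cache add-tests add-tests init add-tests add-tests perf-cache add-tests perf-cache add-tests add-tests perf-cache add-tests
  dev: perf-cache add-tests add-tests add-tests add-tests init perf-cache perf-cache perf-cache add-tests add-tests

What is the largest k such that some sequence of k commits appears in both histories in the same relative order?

9

Taking perf-cache [1,1] → add-tests [2,3] → add-tests [4,4] → add-tests [5,5] → init [6,6] → perf-cache [9,8] → perf-cache [11,9] → add-tests [13,10] → add-tests [15,11] gives a common subsequence of length 9. The LCS DP gives dp[15][11] = 9, so this is optimal.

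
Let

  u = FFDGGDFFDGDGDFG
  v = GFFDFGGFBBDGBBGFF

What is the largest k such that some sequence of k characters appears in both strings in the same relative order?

Match F [1,2], F [2,3], D [3,4], G [4,6], G [5,7], F [7,8], D [9,11], G [10,12], G [12,15], F [14,17] — 10 characters in the same relative order in both. Since dp[15][17] = 10, nothing longer is possible.

10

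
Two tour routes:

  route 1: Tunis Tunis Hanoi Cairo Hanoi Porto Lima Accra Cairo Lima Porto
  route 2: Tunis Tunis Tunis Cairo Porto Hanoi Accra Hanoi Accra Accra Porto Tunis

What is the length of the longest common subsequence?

6

One common subsequence of length 6: Tunis at route 1[1]=route 2[2], then Tunis at route 1[2]=route 2[3], then Hanoi at route 1[3]=route 2[6], then Hanoi at route 1[5]=route 2[8], then Accra at route 1[8]=route 2[10], then Porto at route 1[11]=route 2[11], and the DP table's final entry dp[11][12] is also 6, so no common subsequence is longer.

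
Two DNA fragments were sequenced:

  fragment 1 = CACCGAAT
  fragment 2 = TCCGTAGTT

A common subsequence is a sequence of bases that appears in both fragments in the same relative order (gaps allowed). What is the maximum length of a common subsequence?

Let dp[i][j] be the LCS length of the first i bases of fragment 1 and the first j bases of fragment 2. dp[i][j] = dp[i-1][j-1]+1 when the i-th and j-th bases match, else max(dp[i-1][j], dp[i][j-1]).
    ·  T  C  C  G  T  A  G  T  T
 ·  0  0  0  0  0  0  0  0  0  0
 C  0  0  1  1  1  1  1  1  1  1
 A  0  0  1  1  1  1  2  2  2  2
 C  0  0  1  2  2  2  2  2  2  2
 C  0  0  1  2  2  2  2  2  2  2
 G  0  0  1  2  3  3  3  3  3  3
 A  0  0  1  2  3  3  4  4  4  4
 A  0  0  1  2  3  3  4  4  4  4
 T  0  1  1  2  3  4  4  4  5  5
dp[8][9] = 5. One LCS (by backtracking along matches): CCGAT.

5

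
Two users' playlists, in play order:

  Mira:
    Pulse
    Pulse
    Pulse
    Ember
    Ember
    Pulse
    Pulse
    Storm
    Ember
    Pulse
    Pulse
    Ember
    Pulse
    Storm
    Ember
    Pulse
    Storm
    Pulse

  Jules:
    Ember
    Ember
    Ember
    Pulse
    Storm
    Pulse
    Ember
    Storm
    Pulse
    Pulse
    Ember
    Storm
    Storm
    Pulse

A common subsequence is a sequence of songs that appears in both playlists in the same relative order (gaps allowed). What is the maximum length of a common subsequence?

Pick Ember at Mira[4]=Jules[2] → Ember at Mira[5]=Jules[3] → Pulse at Mira[6]=Jules[4] → Pulse at Mira[7]=Jules[6] → Storm at Mira[8]=Jules[8] → Pulse at Mira[10]=Jules[9] → Pulse at Mira[11]=Jules[10] → Ember at Mira[12]=Jules[11] → Storm at Mira[14]=Jules[12] → Storm at Mira[17]=Jules[13] → Pulse at Mira[18]=Jules[14]; all 11 songs appear in both, in order. Since dp[18][14] = 11, nothing longer is possible.

11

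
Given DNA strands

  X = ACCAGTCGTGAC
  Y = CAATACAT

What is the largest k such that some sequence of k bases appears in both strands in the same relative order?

Match A [1,2]; then A [4,3]; then T [6,4]; then C [7,6]; then T [9,8] — 5 bases in the same relative order in both. dp[12][8] = 5 confirms this is the maximum.

5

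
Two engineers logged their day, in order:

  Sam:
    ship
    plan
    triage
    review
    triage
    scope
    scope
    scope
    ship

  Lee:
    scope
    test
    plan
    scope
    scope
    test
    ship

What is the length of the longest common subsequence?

4

One common subsequence of length 4: plan (Sam #2, Lee #3); then scope (Sam #6, Lee #4); then scope (Sam #7, Lee #5); then ship (Sam #9, Lee #7). dp[9][7] = 4 confirms this is the maximum.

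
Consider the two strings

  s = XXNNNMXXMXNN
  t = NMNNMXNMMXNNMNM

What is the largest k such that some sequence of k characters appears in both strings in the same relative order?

9

Taking N at s[3]=t[1], then N at s[4]=t[3], then N at s[5]=t[4], then M at s[6]=t[5], then X at s[7]=t[6], then M at s[9]=t[9], then X at s[10]=t[10], then N at s[11]=t[12], then N at s[12]=t[14] gives a common subsequence of length 9. The LCS DP gives dp[12][15] = 9, so this is optimal.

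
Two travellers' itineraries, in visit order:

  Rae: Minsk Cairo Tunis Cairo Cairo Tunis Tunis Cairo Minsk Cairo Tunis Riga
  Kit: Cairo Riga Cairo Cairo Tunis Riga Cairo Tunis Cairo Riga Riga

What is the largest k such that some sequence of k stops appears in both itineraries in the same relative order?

One common subsequence of length 7: Cairo (Rae #2, Kit #1); then Cairo (Rae #4, Kit #3); then Cairo (Rae #5, Kit #4); then Tunis (Rae #6, Kit #5); then Tunis (Rae #7, Kit #8); then Cairo (Rae #8, Kit #9); then Riga (Rae #12, Kit #11). The LCS DP gives dp[12][11] = 7, so this is optimal.

7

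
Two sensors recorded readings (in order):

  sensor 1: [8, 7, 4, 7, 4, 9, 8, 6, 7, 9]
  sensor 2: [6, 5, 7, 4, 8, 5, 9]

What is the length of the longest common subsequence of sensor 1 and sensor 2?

4

Match 7 [4,3] → 4 [5,4] → 8 [7,5] → 9 [10,7] — 4 values in the same relative order in both. dp[10][7] = 4 confirms this is the maximum.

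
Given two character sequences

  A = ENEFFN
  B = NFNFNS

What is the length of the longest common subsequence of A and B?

4

Let dp[i][j] be the LCS length of the first i characters of A and the first j characters of B. dp[i][j] = dp[i-1][j-1]+1 when the i-th and j-th characters match, else max(dp[i-1][j], dp[i][j-1]).
    ·  N  F  N  F  N  S
 ·  0  0  0  0  0  0  0
 E  0  0  0  0  0  0  0
 N  0  1  1  1  1  1  1
 E  0  1  1  1  1  1  1
 F  0  1  2  2  2  2  2
 F  0  1  2  2  3  3  3
 N  0  1  2  3  3  4  4
dp[6][6] = 4. One LCS (by backtracking along matches): NFFN.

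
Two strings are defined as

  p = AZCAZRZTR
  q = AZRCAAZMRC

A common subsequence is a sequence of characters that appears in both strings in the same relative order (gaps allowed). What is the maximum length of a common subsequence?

One common subsequence of length 6: A at p[1]=q[1], Z at p[2]=q[2], C at p[3]=q[4], A at p[4]=q[6], Z at p[5]=q[7], R at p[6]=q[9], and the DP table's final entry dp[9][10] is also 6, so no common subsequence is longer.

6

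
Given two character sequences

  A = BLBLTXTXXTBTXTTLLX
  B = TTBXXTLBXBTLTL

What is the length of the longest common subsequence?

10

Taking T (A #5, B #1), T (A #7, B #2), X (A #8, B #4), X (A #9, B #5), T (A #10, B #6), B (A #11, B #8), X (A #13, B #9), T (A #14, B #11), T (A #15, B #13), L (A #17, B #14) gives a common subsequence of length 10. Since dp[18][14] = 10, nothing longer is possible.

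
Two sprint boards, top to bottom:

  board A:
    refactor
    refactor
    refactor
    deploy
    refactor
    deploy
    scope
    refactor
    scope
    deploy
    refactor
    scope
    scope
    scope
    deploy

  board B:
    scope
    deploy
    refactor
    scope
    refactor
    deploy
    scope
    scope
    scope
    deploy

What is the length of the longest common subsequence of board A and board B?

9

One common subsequence of length 9: deploy (board A #4, board B #2); then refactor (board A #5, board B #3); then scope (board A #7, board B #4); then refactor (board A #8, board B #5); then deploy (board A #10, board B #6); then scope (board A #12, board B #7); then scope (board A #13, board B #8); then scope (board A #14, board B #9); then deploy (board A #15, board B #10). dp[15][10] = 9 confirms this is the maximum.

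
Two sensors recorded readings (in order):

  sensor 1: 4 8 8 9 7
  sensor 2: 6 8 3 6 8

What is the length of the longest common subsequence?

2

Match 8 at sensor 1[2]=sensor 2[2], then 8 at sensor 1[3]=sensor 2[5] — 2 values in the same relative order in both. The LCS DP gives dp[5][5] = 2, so this is optimal.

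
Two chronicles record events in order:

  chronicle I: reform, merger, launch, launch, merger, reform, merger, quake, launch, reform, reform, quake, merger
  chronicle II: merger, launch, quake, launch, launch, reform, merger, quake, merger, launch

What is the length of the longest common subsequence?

Pick merger at chronicle I[2]=chronicle II[1]; then launch at chronicle I[3]=chronicle II[4]; then launch at chronicle I[4]=chronicle II[5]; then reform at chronicle I[6]=chronicle II[6]; then merger at chronicle I[7]=chronicle II[7]; then quake at chronicle I[8]=chronicle II[8]; then launch at chronicle I[9]=chronicle II[10]; all 7 events appear in both, in order, and the DP table's final entry dp[13][10] is also 7, so no common subsequence is longer.

7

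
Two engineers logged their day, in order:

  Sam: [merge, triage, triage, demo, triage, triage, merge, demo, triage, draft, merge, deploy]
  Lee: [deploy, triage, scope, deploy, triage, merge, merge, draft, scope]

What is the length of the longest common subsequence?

4

Pick triage [2,2], then triage [3,5], then merge [7,7], then draft [10,8]; all 4 tasks appear in both, in order. Since dp[12][9] = 4, nothing longer is possible.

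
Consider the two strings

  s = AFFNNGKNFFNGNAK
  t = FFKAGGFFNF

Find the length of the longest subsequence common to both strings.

6

Let dp[i][j] be the LCS length of the first i characters of s and the first j characters of t. dp[i][j] = dp[i-1][j-1]+1 when the i-th and j-th characters match, else max(dp[i-1][j], dp[i][j-1]).
    ·  F  F  K  A  G  G  F  F  N  F
 ·  0  0  0  0  0  0  0  0  0  0  0
 A  0  0  0  0  1  1  1  1  1  1  1
 F  0  1  1  1  1  1  1  2  2  2  2
 F  0  1  2  2  2  2  2  2  3  3  3
 N  0  1  2  2  2  2  2  2  3  4  4
 N  0  1  2  2  2  2  2  2  3  4  4
 G  0  1  2  2  2  3  3  3  3  4  4
 K  0  1  2  3  3  3  3  3  3  4  4
 N  0  1  2  3  3  3  3  3  3  4  4
 F  0  1  2  3  3  3  3  4  4  4  5
 F  0  1  2  3  3  3  3  4  5  5  5
 N  0  1  2  3  3  3  3  4  5  6  6
 G  0  1  2  3  3  4  4  4  5  6  6
 N  0  1  2  3  3  4  4  4  5  6  6
 A  0  1  2  3  4  4  4  4  5  6  6
 K  0  1  2  3  4  4  4  4  5  6  6
dp[15][10] = 6. One LCS (by backtracking along matches): FFGFFN.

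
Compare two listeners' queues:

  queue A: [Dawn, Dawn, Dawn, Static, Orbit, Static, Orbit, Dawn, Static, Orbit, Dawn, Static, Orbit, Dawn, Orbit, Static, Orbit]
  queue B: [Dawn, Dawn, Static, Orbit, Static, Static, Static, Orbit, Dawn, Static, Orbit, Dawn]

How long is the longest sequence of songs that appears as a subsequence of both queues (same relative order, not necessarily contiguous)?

11

Taking Dawn at queue A[2]=queue B[1] → Dawn at queue A[3]=queue B[2] → Static at queue A[4]=queue B[3] → Orbit at queue A[5]=queue B[4] → Static at queue A[6]=queue B[6] → Static at queue A[9]=queue B[7] → Orbit at queue A[10]=queue B[8] → Dawn at queue A[11]=queue B[9] → Static at queue A[12]=queue B[10] → Orbit at queue A[13]=queue B[11] → Dawn at queue A[14]=queue B[12] gives a common subsequence of length 11. dp[17][12] = 11 confirms this is the maximum.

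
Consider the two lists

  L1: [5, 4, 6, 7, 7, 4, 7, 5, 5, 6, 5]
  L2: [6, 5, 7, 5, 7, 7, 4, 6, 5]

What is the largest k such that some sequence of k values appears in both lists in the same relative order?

6

Pick 5 at L1[1]=L2[4], 7 at L1[4]=L2[5], 7 at L1[5]=L2[6], 4 at L1[6]=L2[7], 6 at L1[10]=L2[8], 5 at L1[11]=L2[9]; all 6 values appear in both, in order. The LCS DP gives dp[11][9] = 6, so this is optimal.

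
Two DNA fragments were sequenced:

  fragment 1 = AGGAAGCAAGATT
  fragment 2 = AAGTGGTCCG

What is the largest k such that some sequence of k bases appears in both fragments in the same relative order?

Taking A (fragment 1 #1, fragment 2 #2), G (fragment 1 #2, fragment 2 #3), G (fragment 1 #3, fragment 2 #5), G (fragment 1 #6, fragment 2 #6), C (fragment 1 #7, fragment 2 #9), G (fragment 1 #10, fragment 2 #10) gives a common subsequence of length 6. The LCS DP gives dp[13][10] = 6, so this is optimal.

6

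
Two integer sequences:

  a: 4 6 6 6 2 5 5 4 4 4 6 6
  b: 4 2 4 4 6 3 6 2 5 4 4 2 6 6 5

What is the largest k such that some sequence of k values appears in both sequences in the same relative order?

9

One common subsequence of length 9: 4 (a #1, b #4) → 6 (a #2, b #5) → 6 (a #4, b #7) → 2 (a #5, b #8) → 5 (a #7, b #9) → 4 (a #8, b #10) → 4 (a #9, b #11) → 6 (a #11, b #13) → 6 (a #12, b #14). Since dp[12][15] = 9, nothing longer is possible.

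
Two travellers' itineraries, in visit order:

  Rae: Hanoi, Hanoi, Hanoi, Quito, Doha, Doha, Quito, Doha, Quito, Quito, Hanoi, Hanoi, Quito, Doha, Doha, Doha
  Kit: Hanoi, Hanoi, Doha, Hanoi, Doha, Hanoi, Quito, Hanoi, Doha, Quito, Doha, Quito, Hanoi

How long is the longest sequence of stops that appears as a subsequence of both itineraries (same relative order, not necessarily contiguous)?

One common subsequence of length 9: Hanoi [1,2] → Hanoi [2,4] → Hanoi [3,6] → Quito [4,7] → Doha [6,9] → Quito [7,10] → Doha [8,11] → Quito [10,12] → Hanoi [12,13]. dp[16][13] = 9 confirms this is the maximum.

9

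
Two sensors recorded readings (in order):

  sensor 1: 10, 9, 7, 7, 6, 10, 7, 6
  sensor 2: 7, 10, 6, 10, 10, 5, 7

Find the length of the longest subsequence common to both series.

4

Match 10 at sensor 1[1]=sensor 2[2], 6 at sensor 1[5]=sensor 2[3], 10 at sensor 1[6]=sensor 2[5], 7 at sensor 1[7]=sensor 2[7] — 4 values in the same relative order in both. dp[8][7] = 4 confirms this is the maximum.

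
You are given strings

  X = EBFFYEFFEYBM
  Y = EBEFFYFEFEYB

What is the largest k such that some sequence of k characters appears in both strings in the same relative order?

10

One common subsequence of length 10: E at X[1]=Y[1], then B at X[2]=Y[2], then F at X[3]=Y[4], then F at X[4]=Y[5], then Y at X[5]=Y[6], then E at X[6]=Y[8], then F at X[8]=Y[9], then E at X[9]=Y[10], then Y at X[10]=Y[11], then B at X[11]=Y[12]. The LCS DP gives dp[12][12] = 10, so this is optimal.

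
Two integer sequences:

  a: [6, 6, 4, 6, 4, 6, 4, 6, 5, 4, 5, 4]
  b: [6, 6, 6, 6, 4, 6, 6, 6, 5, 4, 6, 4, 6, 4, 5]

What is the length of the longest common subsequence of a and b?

Pick 6 at a[1]=b[3]; then 6 at a[2]=b[4]; then 4 at a[3]=b[5]; then 6 at a[4]=b[8]; then 4 at a[5]=b[10]; then 6 at a[6]=b[11]; then 4 at a[7]=b[12]; then 6 at a[8]=b[13]; then 4 at a[10]=b[14]; then 5 at a[11]=b[15]; all 10 values appear in both, in order. The LCS DP gives dp[12][15] = 10, so this is optimal.

10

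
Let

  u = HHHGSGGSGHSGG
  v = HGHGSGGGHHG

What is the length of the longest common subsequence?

Let dp[i][j] be the LCS length of the first i characters of u and the first j characters of v. dp[i][j] = dp[i-1][j-1]+1 when the i-th and j-th characters match, else max(dp[i-1][j], dp[i][j-1]).
    ·  H  G  H  G  S  G  G  G  H  H  G
 ·  0  0  0  0  0  0  0  0  0  0  0  0
 H  0  1  1  1  1  1  1  1  1  1  1  1
 H  0  1  1  2  2  2  2  2  2  2  2  2
 H  0  1  1  2  2  2  2  2  2  3  3  3
 G  0  1  2  2  3  3  3  3  3  3  3  4
 S  0  1  2  2  3  4  4  4  4  4  4  4
 G  0  1  2  2  3  4  5  5  5  5  5  5
 G  0  1  2  2  3  4  5  6  6  6  6  6
 S  0  1  2  2  3  4  5  6  6  6  6  6
 G  0  1  2  2  3  4  5  6  7  7  7  7
 H  0  1  2  3  3  4  5  6  7  8  8  8
 S  0  1  2  3  3  4  5  6  7  8  8  8
 G  0  1  2  3  4  4  5  6  7  8  8  9
 G  0  1  2  3  4  4  5  6  7  8  8  9
dp[13][11] = 9. One LCS (by backtracking along matches): HHGSGGGHG.

9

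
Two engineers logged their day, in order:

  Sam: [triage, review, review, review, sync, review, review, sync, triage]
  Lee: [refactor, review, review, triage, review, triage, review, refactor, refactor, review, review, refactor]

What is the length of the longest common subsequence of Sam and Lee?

Pick triage at Sam[1]=Lee[4], review at Sam[2]=Lee[5], review at Sam[3]=Lee[7], review at Sam[4]=Lee[10], review at Sam[6]=Lee[11]; all 5 tasks appear in both, in order, and the DP table's final entry dp[9][12] is also 5, so no common subsequence is longer.

5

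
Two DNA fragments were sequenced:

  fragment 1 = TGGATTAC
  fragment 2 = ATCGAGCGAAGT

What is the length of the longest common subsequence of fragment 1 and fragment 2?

Taking T [1,2] → G [2,6] → G [3,8] → A [4,10] → T [6,12] gives a common subsequence of length 5. dp[8][12] = 5 confirms this is the maximum.

5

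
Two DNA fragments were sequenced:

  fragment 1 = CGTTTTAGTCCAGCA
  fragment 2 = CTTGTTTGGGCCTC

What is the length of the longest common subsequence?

Pick C (fragment 1 #1, fragment 2 #1), then G (fragment 1 #2, fragment 2 #4), then T (fragment 1 #3, fragment 2 #5), then T (fragment 1 #4, fragment 2 #6), then T (fragment 1 #5, fragment 2 #7), then G (fragment 1 #8, fragment 2 #10), then C (fragment 1 #10, fragment 2 #11), then C (fragment 1 #11, fragment 2 #12), then C (fragment 1 #14, fragment 2 #14); all 9 bases appear in both, in order. Since dp[15][14] = 9, nothing longer is possible.

9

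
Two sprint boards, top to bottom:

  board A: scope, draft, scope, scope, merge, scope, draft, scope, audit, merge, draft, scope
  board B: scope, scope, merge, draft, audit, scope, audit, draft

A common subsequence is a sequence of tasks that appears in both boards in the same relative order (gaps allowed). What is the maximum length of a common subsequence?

Pick scope at board A[3]=board B[1], scope at board A[4]=board B[2], merge at board A[5]=board B[3], draft at board A[7]=board B[4], scope at board A[8]=board B[6], audit at board A[9]=board B[7], draft at board A[11]=board B[8]; all 7 tasks appear in both, in order. dp[12][8] = 7 confirms this is the maximum.

7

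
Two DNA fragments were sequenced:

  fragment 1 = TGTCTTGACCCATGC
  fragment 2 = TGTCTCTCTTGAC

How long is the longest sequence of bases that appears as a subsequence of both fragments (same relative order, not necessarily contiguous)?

Match T (fragment 1 #1, fragment 2 #1) → G (fragment 1 #2, fragment 2 #2) → T (fragment 1 #3, fragment 2 #3) → C (fragment 1 #4, fragment 2 #4) → T (fragment 1 #5, fragment 2 #5) → T (fragment 1 #6, fragment 2 #7) → C (fragment 1 #9, fragment 2 #8) → T (fragment 1 #13, fragment 2 #10) → G (fragment 1 #14, fragment 2 #11) → C (fragment 1 #15, fragment 2 #13) — 10 bases in the same relative order in both. Since dp[15][13] = 10, nothing longer is possible.

10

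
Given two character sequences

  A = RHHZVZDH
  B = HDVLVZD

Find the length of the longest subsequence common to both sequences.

4

Match H at A[2]=B[1] → V at A[5]=B[5] → Z at A[6]=B[6] → D at A[7]=B[7] — 4 characters in the same relative order in both. Since dp[8][7] = 4, nothing longer is possible.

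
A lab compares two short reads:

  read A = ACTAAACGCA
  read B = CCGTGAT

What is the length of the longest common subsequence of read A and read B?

Pick C [2,2], then T [3,4], then G [8,5], then A [10,6]; all 4 bases appear in both, in order. The LCS DP gives dp[10][7] = 4, so this is optimal.

4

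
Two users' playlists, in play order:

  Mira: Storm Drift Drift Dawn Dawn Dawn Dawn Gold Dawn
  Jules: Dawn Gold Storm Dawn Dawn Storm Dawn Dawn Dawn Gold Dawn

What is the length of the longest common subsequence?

Match Storm (Mira #1, Jules #3); then Dawn (Mira #4, Jules #5); then Dawn (Mira #5, Jules #7); then Dawn (Mira #6, Jules #8); then Dawn (Mira #7, Jules #9); then Gold (Mira #8, Jules #10); then Dawn (Mira #9, Jules #11) — 7 songs in the same relative order in both. The LCS DP gives dp[9][11] = 7, so this is optimal.

7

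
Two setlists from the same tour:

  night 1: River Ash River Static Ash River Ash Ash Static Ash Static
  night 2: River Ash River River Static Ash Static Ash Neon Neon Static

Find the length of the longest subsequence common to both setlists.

Pick River (night 1 #1, night 2 #1), Ash (night 1 #2, night 2 #2), River (night 1 #3, night 2 #4), Static (night 1 #4, night 2 #5), Ash (night 1 #8, night 2 #6), Static (night 1 #9, night 2 #7), Ash (night 1 #10, night 2 #8), Static (night 1 #11, night 2 #11); all 8 songs appear in both, in order. The LCS DP gives dp[11][11] = 8, so this is optimal.

8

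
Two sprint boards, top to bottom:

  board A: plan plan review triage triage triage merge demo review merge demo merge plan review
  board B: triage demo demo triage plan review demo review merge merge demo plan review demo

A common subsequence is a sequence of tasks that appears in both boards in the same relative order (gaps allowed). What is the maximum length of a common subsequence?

8

Pick plan [2,5], review [3,6], demo [8,7], review [9,8], merge [10,10], demo [11,11], plan [13,12], review [14,13]; all 8 tasks appear in both, in order, and the DP table's final entry dp[14][14] is also 8, so no common subsequence is longer.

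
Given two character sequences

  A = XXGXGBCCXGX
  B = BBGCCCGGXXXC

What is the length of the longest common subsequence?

Let dp[i][j] be the LCS length of the first i characters of A and the first j characters of B. dp[i][j] = dp[i-1][j-1]+1 when the i-th and j-th characters match, else max(dp[i-1][j], dp[i][j-1]).
    ·  B  B  G  C  C  C  G  G  X  X  X  C
 ·  0  0  0  0  0  0  0  0  0  0  0  0  0
 X  0  0  0  0  0  0  0  0  0  1  1  1  1
 X  0  0  0  0  0  0  0  0  0  1  2  2  2
 G  0  0  0  1  1  1  1  1  1  1  2  2  2
 X  0  0  0  1  1  1  1  1  1  2  2  3  3
 G  0  0  0  1  1  1  1  2  2  2  2  3  3
 B  0  1  1  1  1  1  1  2  2  2  2  3  3
 C  0  1  1  1  2  2  2  2  2  2  2  3  4
 C  0  1  1  1  2  3  3  3  3  3  3  3  4
 X  0  1  1  1  2  3  3  3  3  4  4  4  4
 G  0  1  1  2  2  3  3  4  4  4  4  4  4
 X  0  1  1  2  2  3  3  4  4  5  5  5  5
dp[11][12] = 5. One LCS (by backtracking along matches): GCCXX.

5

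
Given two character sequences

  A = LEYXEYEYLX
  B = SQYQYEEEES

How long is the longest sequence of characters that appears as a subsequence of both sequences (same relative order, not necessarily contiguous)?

3

Let dp[i][j] be the LCS length of the first i characters of A and the first j characters of B. dp[i][j] = dp[i-1][j-1]+1 when the i-th and j-th characters match, else max(dp[i-1][j], dp[i][j-1]).
    ·  S  Q  Y  Q  Y  E  E  E  E  S
 ·  0  0  0  0  0  0  0  0  0  0  0
 L  0  0  0  0  0  0  0  0  0  0  0
 E  0  0  0  0  0  0  1  1  1  1  1
 Y  0  0  0  1  1  1  1  1  1  1  1
 X  0  0  0  1  1  1  1  1  1  1  1
 E  0  0  0  1  1  1  2  2  2  2  2
 Y  0  0  0  1  1  2  2  2  2  2  2
 E  0  0  0  1  1  2  3  3  3  3  3
 Y  0  0  0  1  1  2  3  3  3  3  3
 L  0  0  0  1  1  2  3  3  3  3  3
 X  0  0  0  1  1  2  3  3  3  3  3
dp[10][10] = 3. One LCS (by backtracking along matches): EEE.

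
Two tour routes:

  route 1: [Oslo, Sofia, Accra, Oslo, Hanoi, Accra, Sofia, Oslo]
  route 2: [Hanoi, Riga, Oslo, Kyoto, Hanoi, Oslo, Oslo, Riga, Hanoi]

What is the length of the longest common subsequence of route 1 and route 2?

3

Pick Oslo (route 1 #1, route 2 #6) → Oslo (route 1 #4, route 2 #7) → Hanoi (route 1 #5, route 2 #9); all 3 stops appear in both, in order. The LCS DP gives dp[8][9] = 3, so this is optimal.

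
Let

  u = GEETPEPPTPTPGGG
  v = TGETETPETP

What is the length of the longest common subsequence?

Taking G [1,2] → E [2,3] → E [3,5] → T [4,6] → P [5,7] → E [6,8] → T [11,9] → P [12,10] gives a common subsequence of length 8. Since dp[15][10] = 8, nothing longer is possible.

8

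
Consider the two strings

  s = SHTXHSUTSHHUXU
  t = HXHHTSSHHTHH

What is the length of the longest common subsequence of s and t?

Match H at s[2]=t[1] → X at s[4]=t[2] → H at s[5]=t[4] → S at s[6]=t[7] → T at s[8]=t[10] → H at s[10]=t[11] → H at s[11]=t[12] — 7 characters in the same relative order in both. dp[14][12] = 7 confirms this is the maximum.

7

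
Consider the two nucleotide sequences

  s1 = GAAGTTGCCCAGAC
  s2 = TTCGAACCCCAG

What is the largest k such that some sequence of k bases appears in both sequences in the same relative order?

8

Pick G (s1 #1, s2 #4); then A (s1 #2, s2 #5); then A (s1 #3, s2 #6); then C (s1 #8, s2 #8); then C (s1 #9, s2 #9); then C (s1 #10, s2 #10); then A (s1 #11, s2 #11); then G (s1 #12, s2 #12); all 8 bases appear in both, in order. The LCS DP gives dp[14][12] = 8, so this is optimal.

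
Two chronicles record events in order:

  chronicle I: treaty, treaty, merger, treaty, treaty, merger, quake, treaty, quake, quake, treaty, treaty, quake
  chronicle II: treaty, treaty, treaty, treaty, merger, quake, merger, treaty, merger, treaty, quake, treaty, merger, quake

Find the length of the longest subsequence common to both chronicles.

10

Match treaty (chronicle I #1, chronicle II #1), then treaty (chronicle I #2, chronicle II #2), then treaty (chronicle I #4, chronicle II #3), then treaty (chronicle I #5, chronicle II #4), then merger (chronicle I #6, chronicle II #5), then quake (chronicle I #7, chronicle II #6), then treaty (chronicle I #8, chronicle II #10), then quake (chronicle I #10, chronicle II #11), then treaty (chronicle I #11, chronicle II #12), then quake (chronicle I #13, chronicle II #14) — 10 events in the same relative order in both. dp[13][14] = 10 confirms this is the maximum.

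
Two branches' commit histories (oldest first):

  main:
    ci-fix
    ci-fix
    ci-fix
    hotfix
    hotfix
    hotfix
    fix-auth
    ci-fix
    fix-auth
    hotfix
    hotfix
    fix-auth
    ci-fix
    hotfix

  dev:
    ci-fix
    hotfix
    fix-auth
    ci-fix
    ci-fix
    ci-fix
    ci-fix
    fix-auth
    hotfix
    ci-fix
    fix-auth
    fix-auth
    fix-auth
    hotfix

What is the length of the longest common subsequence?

8

One common subsequence of length 8: ci-fix [1,5], then ci-fix [2,6], then ci-fix [3,7], then hotfix [4,9], then fix-auth [7,11], then fix-auth [9,12], then fix-auth [12,13], then hotfix [14,14]. Since dp[14][14] = 8, nothing longer is possible.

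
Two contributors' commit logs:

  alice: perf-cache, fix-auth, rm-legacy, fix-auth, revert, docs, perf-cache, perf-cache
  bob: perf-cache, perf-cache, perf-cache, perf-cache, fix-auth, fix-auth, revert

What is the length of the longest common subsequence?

Pick perf-cache [1,4], fix-auth [2,5], fix-auth [4,6], revert [5,7]; all 4 commits appear in both, in order, and the DP table's final entry dp[8][7] is also 4, so no common subsequence is longer.

4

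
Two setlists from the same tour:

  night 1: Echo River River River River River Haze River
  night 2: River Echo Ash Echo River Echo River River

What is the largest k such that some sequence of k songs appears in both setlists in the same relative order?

Pick Echo [1,4]; then River [2,5]; then River [6,7]; then River [8,8]; all 4 songs appear in both, in order, and the DP table's final entry dp[8][8] is also 4, so no common subsequence is longer.

4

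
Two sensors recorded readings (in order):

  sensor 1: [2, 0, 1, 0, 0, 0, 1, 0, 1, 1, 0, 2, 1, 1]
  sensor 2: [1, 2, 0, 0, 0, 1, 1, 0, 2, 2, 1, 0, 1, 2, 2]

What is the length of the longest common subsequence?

One common subsequence of length 10: 2 at sensor 1[1]=sensor 2[2]; then 0 at sensor 1[5]=sensor 2[3]; then 0 at sensor 1[6]=sensor 2[4]; then 0 at sensor 1[8]=sensor 2[5]; then 1 at sensor 1[9]=sensor 2[6]; then 1 at sensor 1[10]=sensor 2[7]; then 0 at sensor 1[11]=sensor 2[8]; then 2 at sensor 1[12]=sensor 2[10]; then 1 at sensor 1[13]=sensor 2[11]; then 1 at sensor 1[14]=sensor 2[13]. dp[14][15] = 10 confirms this is the maximum.

10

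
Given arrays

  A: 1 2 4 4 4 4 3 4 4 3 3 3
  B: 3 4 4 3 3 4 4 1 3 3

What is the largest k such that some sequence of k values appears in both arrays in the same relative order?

7

Taking 4 (A #3, B #2); then 4 (A #4, B #3); then 3 (A #7, B #5); then 4 (A #8, B #6); then 4 (A #9, B #7); then 3 (A #11, B #9); then 3 (A #12, B #10) gives a common subsequence of length 7, and the DP table's final entry dp[12][10] is also 7, so no common subsequence is longer.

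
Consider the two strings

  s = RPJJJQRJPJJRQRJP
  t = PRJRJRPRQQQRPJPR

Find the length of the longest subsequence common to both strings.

10

One common subsequence of length 10: R (s #1, t #2); then J (s #3, t #3); then J (s #5, t #5); then R (s #7, t #6); then P (s #9, t #7); then R (s #12, t #8); then Q (s #13, t #11); then R (s #14, t #12); then J (s #15, t #14); then P (s #16, t #15). Since dp[16][16] = 10, nothing longer is possible.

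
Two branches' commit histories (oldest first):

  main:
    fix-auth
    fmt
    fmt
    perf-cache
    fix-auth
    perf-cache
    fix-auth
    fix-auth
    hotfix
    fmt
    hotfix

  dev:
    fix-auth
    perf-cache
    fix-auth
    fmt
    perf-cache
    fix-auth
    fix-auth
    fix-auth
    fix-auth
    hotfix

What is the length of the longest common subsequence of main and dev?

7

Taking fix-auth (main #1, dev #3); then fmt (main #3, dev #4); then perf-cache (main #4, dev #5); then fix-auth (main #5, dev #7); then fix-auth (main #7, dev #8); then fix-auth (main #8, dev #9); then hotfix (main #11, dev #10) gives a common subsequence of length 7, and the DP table's final entry dp[11][10] is also 7, so no common subsequence is longer.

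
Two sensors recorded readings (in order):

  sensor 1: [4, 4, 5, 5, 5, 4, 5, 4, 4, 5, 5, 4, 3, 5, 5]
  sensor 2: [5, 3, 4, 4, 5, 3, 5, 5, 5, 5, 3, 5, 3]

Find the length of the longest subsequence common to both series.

Match 4 (sensor 1 #1, sensor 2 #3) → 4 (sensor 1 #2, sensor 2 #4) → 5 (sensor 1 #3, sensor 2 #5) → 5 (sensor 1 #4, sensor 2 #7) → 5 (sensor 1 #5, sensor 2 #8) → 5 (sensor 1 #7, sensor 2 #9) → 5 (sensor 1 #10, sensor 2 #10) → 5 (sensor 1 #11, sensor 2 #12) → 3 (sensor 1 #13, sensor 2 #13) — 9 values in the same relative order in both. dp[15][13] = 9 confirms this is the maximum.

9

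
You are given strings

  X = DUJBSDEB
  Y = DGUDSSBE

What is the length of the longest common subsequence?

4

Match D (X #1, Y #1) → U (X #2, Y #3) → B (X #4, Y #7) → E (X #7, Y #8) — 4 characters in the same relative order in both. dp[8][8] = 4 confirms this is the maximum.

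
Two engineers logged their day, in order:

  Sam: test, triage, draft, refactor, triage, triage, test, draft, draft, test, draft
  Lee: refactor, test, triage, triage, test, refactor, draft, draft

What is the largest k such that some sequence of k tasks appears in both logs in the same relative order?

6

Taking test (Sam #1, Lee #2), then triage (Sam #5, Lee #3), then triage (Sam #6, Lee #4), then test (Sam #7, Lee #5), then draft (Sam #9, Lee #7), then draft (Sam #11, Lee #8) gives a common subsequence of length 6. Since dp[11][8] = 6, nothing longer is possible.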